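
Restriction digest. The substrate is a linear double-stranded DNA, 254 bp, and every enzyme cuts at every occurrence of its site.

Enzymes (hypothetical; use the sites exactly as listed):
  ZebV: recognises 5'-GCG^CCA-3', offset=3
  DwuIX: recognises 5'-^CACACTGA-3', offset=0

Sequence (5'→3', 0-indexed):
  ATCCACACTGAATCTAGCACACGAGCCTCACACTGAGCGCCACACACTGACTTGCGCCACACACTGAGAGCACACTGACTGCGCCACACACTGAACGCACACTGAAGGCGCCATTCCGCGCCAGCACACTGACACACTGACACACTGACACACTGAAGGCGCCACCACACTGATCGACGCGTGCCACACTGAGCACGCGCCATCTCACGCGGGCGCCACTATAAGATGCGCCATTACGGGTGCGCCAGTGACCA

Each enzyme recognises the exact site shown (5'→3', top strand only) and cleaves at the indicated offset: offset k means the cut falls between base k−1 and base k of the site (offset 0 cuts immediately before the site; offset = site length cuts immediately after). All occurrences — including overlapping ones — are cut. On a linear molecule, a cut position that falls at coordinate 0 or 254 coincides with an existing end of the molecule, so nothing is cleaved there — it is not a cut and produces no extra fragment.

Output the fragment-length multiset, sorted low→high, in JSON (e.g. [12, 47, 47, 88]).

Per-enzyme occurrences:
  ZebV GCGCCA/3: at [36, 53, 80, 107, 117, 158, 196, 212, 227, 241] ⇒ [39, 56, 83, 110, 120, 161, 199, 215, 230, 244]
  DwuIX CACACTGA/0: at [3, 28, 42, 59, 70, 86, 97, 124, 132, 140, 148, 165, 184] ⇒ [3, 28, 42, 59, 70, 86, 97, 124, 132, 140, 148, 165, 184]

Pooled cuts: [3, 28, 39, 42, 56, 59, 70, 83, 86, 97, 110, 120, 124, 132, 140, 148, 161, 165, 184, 199, 215, 230, 244]

Fragment lengths:
  [0,3): 3 bp
  [3,28): 25 bp
  [28,39): 11 bp
  [39,42): 3 bp
  [42,56): 14 bp
  [56,59): 3 bp
  [59,70): 11 bp
  [70,83): 13 bp
  [83,86): 3 bp
  [86,97): 11 bp
  [97,110): 13 bp
  [110,120): 10 bp
  [120,124): 4 bp
  [124,132): 8 bp
  [132,140): 8 bp
  [140,148): 8 bp
  [148,161): 13 bp
  [161,165): 4 bp
  [165,184): 19 bp
  [184,199): 15 bp
  [199,215): 16 bp
  [215,230): 15 bp
  [230,244): 14 bp
  [244,254): 10 bp

[3,3,3,3,4,4,8,8,8,10,10,11,11,11,13,13,13,14,14,15,15,16,19,25]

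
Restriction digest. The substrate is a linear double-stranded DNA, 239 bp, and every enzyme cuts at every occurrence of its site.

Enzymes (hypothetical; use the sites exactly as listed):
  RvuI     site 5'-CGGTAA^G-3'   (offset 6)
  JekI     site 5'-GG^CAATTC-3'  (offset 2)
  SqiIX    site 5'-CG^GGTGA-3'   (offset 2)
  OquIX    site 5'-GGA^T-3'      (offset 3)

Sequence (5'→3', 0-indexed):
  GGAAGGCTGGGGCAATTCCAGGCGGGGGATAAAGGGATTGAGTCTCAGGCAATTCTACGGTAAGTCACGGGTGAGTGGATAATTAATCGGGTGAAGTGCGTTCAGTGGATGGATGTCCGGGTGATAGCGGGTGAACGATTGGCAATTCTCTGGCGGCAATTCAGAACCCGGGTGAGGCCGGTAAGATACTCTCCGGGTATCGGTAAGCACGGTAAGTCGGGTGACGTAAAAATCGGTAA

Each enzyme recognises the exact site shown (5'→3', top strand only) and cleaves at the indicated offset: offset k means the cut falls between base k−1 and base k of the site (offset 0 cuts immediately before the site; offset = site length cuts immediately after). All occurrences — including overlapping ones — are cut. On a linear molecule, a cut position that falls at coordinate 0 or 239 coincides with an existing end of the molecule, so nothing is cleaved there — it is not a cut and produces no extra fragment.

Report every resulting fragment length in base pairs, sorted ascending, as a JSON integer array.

Site scan:
  RvuI (CGGTAAG, off=6): starts [57, 178, 200, 209] → cuts [63, 184, 206, 215]
  JekI (GGCAATTC, off=2): starts [10, 47, 140, 154] → cuts [12, 49, 142, 156]
  SqiIX (CGGGTGA, off=2): starts [67, 87, 117, 127, 168, 217] → cuts [69, 89, 119, 129, 170, 219]
  OquIX (GGAT, off=3): starts [26, 34, 76, 106, 110] → cuts [29, 37, 79, 109, 113]

All cut coordinates (distinct, sorted): [12, 29, 37, 49, 63, 69, 79, 89, 109, 113, 119, 129, 142, 156, 170, 184, 206, 215, 219]

Fragments:
  [0,12): 12 bp
  [12,29): 17 bp
  [29,37): 8 bp
  [37,49): 12 bp
  [49,63): 14 bp
  [63,69): 6 bp
  [69,79): 10 bp
  [79,89): 10 bp
  [89,109): 20 bp
  [109,113): 4 bp
  [113,119): 6 bp
  [119,129): 10 bp
  [129,142): 13 bp
  [142,156): 14 bp
  [156,170): 14 bp
  [170,184): 14 bp
  [184,206): 22 bp
  [206,215): 9 bp
  [215,219): 4 bp
  [219,239): 20 bp

[4,4,6,6,8,9,10,10,10,12,12,13,14,14,14,14,17,20,20,22]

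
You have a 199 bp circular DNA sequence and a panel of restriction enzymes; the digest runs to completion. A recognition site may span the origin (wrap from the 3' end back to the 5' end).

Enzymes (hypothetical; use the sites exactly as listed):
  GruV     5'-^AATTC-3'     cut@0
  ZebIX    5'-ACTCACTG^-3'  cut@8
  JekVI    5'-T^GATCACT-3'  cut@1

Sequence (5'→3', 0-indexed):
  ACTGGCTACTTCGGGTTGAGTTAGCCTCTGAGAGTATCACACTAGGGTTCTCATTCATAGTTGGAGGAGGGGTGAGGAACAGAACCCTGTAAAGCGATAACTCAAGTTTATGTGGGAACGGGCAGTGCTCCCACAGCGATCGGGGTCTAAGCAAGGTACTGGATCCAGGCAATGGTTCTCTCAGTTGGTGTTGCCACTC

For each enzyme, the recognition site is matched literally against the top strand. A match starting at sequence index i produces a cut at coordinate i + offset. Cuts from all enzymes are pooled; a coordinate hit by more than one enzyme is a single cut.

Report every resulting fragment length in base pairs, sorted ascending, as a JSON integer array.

Site scan:
  GruV (AATTC, off=0): no sites
  ZebIX (ACTCACTG, off=8): starts [195] → cuts [4]
  JekVI (TGATCACT, off=1): no sites

All cut coordinates (distinct, sorted): [4]

Fragments:
  4→4 (wrap): 199-4+4 = 199 bp

[199]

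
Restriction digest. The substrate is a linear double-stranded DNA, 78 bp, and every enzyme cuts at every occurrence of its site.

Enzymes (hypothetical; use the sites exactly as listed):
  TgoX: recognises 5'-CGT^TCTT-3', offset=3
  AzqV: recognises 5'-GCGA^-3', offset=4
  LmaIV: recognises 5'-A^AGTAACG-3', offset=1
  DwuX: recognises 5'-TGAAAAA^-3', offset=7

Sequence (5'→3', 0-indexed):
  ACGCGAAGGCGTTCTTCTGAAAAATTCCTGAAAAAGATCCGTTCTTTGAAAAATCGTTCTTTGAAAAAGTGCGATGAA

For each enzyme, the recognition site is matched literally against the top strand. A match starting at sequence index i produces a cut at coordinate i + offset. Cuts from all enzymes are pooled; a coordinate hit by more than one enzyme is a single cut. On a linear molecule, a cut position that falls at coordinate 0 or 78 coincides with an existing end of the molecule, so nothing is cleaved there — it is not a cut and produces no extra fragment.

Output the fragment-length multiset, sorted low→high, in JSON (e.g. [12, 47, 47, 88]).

Per-enzyme occurrences:
  TgoX CGTTCTT/3: at [9, 39, 54] ⇒ [12, 42, 57]
  AzqV GCGA/4: at [2, 70] ⇒ [6, 74]
  LmaIV (AAGTAACG, off=1): no sites
  DwuX TGAAAAA/7: at [17, 28, 46, 61] ⇒ [24, 35, 53, 68]

All cut coordinates (distinct, sorted): [6, 12, 24, 35, 42, 53, 57, 68, 74]

Fragment lengths:
  [0,6): 6 bp
  [6,12): 6 bp
  [12,24): 12 bp
  [24,35): 11 bp
  [35,42): 7 bp
  [42,53): 11 bp
  [53,57): 4 bp
  [57,68): 11 bp
  [68,74): 6 bp
  [74,78): 4 bp

[4,4,6,6,6,7,11,11,11,12]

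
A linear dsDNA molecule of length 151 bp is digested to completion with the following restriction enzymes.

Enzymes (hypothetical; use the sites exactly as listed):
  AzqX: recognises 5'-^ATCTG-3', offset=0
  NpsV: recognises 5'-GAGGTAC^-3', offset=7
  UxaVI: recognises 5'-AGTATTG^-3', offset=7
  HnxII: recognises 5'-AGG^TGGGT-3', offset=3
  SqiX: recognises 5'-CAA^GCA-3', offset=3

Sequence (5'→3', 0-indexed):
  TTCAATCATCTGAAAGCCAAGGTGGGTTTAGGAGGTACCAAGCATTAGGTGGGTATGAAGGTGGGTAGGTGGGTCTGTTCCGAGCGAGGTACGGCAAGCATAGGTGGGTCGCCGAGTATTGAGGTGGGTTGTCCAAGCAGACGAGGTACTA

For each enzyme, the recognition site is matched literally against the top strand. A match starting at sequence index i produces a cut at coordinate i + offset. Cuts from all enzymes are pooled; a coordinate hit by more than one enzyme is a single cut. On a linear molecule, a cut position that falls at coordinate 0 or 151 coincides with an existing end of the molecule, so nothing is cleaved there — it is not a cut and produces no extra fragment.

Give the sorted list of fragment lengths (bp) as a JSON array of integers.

[2,3,3,5,7,7,8,8,12,12,13,15,16,17,23]

Site scan:
  AzqX ATCTG/0: at [7] ⇒ [7]
  NpsV GAGGTAC/7: at [31, 85, 142] ⇒ [38, 92, 149]
  UxaVI AGTATTG/7: at [114] ⇒ [121]
  HnxII AGGTGGGT/3: at [19, 46, 58, 66, 101, 121] ⇒ [22, 49, 61, 69, 104, 124]
  SqiX CAAGCA/3: at [38, 94, 133] ⇒ [41, 97, 136]

Pooled cuts: [7, 22, 38, 41, 49, 61, 69, 92, 97, 104, 121, 124, 136, 149]

Fragments:
  [0,7): 7 bp
  [7,22): 15 bp
  [22,38): 16 bp
  [38,41): 3 bp
  [41,49): 8 bp
  [49,61): 12 bp
  [61,69): 8 bp
  [69,92): 23 bp
  [92,97): 5 bp
  [97,104): 7 bp
  [104,121): 17 bp
  [121,124): 3 bp
  [124,136): 12 bp
  [136,149): 13 bp
  [149,151): 2 bp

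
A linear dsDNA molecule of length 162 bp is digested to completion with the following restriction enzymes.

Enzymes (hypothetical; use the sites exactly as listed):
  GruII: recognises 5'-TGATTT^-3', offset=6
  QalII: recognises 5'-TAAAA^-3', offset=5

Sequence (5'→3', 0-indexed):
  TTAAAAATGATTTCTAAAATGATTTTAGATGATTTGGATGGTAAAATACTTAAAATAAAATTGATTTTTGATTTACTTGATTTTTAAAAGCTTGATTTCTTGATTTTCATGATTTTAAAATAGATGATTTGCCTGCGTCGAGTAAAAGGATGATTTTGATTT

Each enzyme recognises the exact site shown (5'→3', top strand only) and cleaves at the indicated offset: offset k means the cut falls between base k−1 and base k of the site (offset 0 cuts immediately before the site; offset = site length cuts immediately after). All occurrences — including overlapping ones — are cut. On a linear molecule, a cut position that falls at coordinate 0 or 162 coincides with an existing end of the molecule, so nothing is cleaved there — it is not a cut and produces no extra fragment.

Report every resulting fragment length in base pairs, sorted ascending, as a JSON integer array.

Scan for sites:
  GruII TGATTT/6: at [7, 19, 29, 61, 68, 77, 92, 100, 109, 124, 150, 156] ⇒ [13, 25, 35, 67, 74, 83, 98, 106, 115, 130, 156] (position 162 is a terminus of the linear molecule — no cut)
  QalII TAAAA/5: at [1, 14, 41, 50, 55, 84, 115, 142] ⇒ [6, 19, 46, 55, 60, 89, 120, 147]

Pooled cuts: [6, 13, 19, 25, 35, 46, 55, 60, 67, 74, 83, 89, 98, 106, 115, 120, 130, 147, 156]

Fragment lengths:
  [0,6): 6 bp
  [6,13): 7 bp
  [13,19): 6 bp
  [19,25): 6 bp
  [25,35): 10 bp
  [35,46): 11 bp
  [46,55): 9 bp
  [55,60): 5 bp
  [60,67): 7 bp
  [67,74): 7 bp
  [74,83): 9 bp
  [83,89): 6 bp
  [89,98): 9 bp
  [98,106): 8 bp
  [106,115): 9 bp
  [115,120): 5 bp
  [120,130): 10 bp
  [130,147): 17 bp
  [147,156): 9 bp
  [156,162): 6 bp

[5,5,6,6,6,6,6,7,7,7,8,9,9,9,9,9,10,10,11,17]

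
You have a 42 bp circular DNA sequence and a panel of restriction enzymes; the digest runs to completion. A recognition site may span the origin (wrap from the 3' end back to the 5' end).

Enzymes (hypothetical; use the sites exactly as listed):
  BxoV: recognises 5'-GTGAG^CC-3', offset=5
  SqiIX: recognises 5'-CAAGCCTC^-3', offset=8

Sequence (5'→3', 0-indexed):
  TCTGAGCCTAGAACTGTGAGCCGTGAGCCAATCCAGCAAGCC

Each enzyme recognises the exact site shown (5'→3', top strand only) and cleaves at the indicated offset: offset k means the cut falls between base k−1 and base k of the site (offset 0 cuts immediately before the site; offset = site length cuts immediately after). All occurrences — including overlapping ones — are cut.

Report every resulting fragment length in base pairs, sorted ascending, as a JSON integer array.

[7,17,18]

Per-enzyme occurrences:
  BxoV GTGAGCC/5: at [15, 22] ⇒ [20, 27]
  SqiIX CAAGCCTC/8: at [36] ⇒ [2]

Pooled cuts: [2, 20, 27]

Fragment lengths:
  2→20: 18 bp
  20→27: 7 bp
  27→2 (wrap): 42-27+2 = 17 bp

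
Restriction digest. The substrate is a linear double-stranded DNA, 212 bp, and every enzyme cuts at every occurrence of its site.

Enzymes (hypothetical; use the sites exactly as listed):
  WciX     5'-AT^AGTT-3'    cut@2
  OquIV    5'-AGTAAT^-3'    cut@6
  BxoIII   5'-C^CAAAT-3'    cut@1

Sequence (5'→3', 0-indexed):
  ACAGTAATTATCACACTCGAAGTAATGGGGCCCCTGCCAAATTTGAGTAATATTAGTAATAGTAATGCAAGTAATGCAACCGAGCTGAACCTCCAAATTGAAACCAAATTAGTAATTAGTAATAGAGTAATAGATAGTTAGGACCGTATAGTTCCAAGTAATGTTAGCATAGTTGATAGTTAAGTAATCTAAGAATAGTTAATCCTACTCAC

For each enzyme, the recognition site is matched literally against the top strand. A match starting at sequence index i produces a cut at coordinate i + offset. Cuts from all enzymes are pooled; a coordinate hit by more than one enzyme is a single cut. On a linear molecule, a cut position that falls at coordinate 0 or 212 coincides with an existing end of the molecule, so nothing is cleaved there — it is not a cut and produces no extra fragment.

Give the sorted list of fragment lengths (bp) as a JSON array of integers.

Per-enzyme occurrences:
  WciX (ATAGTT, off=2): starts [133, 147, 168, 175, 194] → cuts [135, 149, 170, 177, 196]
  OquIV (AGTAAT, off=6): starts [2, 20, 45, 54, 60, 69, 110, 117, 125, 156, 182] → cuts [8, 26, 51, 60, 66, 75, 116, 123, 131, 162, 188]
  BxoIII (CCAAAT, off=1): starts [36, 92, 103] → cuts [37, 93, 104]

Pooled cuts: [8, 26, 37, 51, 60, 66, 75, 93, 104, 116, 123, 131, 135, 149, 162, 170, 177, 188, 196]

Fragment lengths:
  [0,8): 8 bp
  [8,26): 18 bp
  [26,37): 11 bp
  [37,51): 14 bp
  [51,60): 9 bp
  [60,66): 6 bp
  [66,75): 9 bp
  [75,93): 18 bp
  [93,104): 11 bp
  [104,116): 12 bp
  [116,123): 7 bp
  [123,131): 8 bp
  [131,135): 4 bp
  [135,149): 14 bp
  [149,162): 13 bp
  [162,170): 8 bp
  [170,177): 7 bp
  [177,188): 11 bp
  [188,196): 8 bp
  [196,212): 16 bp

[4,6,7,7,8,8,8,8,9,9,11,11,11,12,13,14,14,16,18,18]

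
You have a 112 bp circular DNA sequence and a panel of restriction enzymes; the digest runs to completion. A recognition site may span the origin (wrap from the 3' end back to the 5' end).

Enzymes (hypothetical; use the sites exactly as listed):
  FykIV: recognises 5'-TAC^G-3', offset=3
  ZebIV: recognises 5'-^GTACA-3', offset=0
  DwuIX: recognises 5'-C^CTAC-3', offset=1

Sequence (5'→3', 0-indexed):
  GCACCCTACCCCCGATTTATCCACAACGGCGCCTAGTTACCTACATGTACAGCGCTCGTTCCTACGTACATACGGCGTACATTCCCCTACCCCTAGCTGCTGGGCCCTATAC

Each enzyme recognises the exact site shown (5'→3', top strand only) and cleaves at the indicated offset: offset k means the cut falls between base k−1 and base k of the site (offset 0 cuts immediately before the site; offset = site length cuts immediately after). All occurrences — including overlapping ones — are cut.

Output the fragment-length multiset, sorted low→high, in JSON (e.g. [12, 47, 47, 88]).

[3,4,5,6,8,10,15,26,35]

Site scan:
  FykIV TACG/3: at [62, 70, 109] ⇒ [0, 65, 73]
  ZebIV GTACA/0: at [46, 65, 76] ⇒ [46, 65, 76]
  DwuIX CCTAC/1: at [4, 39, 60, 85] ⇒ [5, 40, 61, 86]

Pooled cuts: [0, 5, 40, 46, 61, 65, 73, 76, 86]

Fragment lengths:
  0→5: 5 bp
  5→40: 35 bp
  40→46: 6 bp
  46→61: 15 bp
  61→65: 4 bp
  65→73: 8 bp
  73→76: 3 bp
  76→86: 10 bp
  86→0 (wrap): 112-86+0 = 26 bp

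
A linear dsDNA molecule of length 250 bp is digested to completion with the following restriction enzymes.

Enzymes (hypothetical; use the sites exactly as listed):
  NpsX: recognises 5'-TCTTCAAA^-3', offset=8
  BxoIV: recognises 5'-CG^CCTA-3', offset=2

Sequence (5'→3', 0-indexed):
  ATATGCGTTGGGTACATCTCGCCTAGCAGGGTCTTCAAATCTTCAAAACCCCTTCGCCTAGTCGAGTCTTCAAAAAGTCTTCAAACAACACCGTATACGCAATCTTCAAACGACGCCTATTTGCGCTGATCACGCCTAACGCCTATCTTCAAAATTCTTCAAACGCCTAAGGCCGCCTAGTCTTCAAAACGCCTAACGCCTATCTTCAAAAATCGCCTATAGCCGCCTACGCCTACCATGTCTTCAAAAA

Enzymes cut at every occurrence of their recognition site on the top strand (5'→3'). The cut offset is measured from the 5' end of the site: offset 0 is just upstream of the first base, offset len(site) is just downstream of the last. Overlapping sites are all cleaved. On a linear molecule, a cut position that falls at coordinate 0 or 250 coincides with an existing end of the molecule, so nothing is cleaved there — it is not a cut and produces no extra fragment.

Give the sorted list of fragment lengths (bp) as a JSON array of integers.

[2,2,3,5,5,6,7,7,8,9,10,10,10,11,12,12,13,17,18,18,19,21,25]

Site scan:
  NpsX (TCTTCAAA, off=8): starts [31, 39, 66, 77, 102, 145, 155, 180, 202, 240] → cuts [39, 47, 74, 85, 110, 153, 163, 188, 210, 248]
  BxoIV (CGCCTA, off=2): starts [19, 54, 113, 132, 139, 163, 173, 189, 196, 213, 223, 229] → cuts [21, 56, 115, 134, 141, 165, 175, 191, 198, 215, 225, 231]

All cut coordinates (distinct, sorted): [21, 39, 47, 56, 74, 85, 110, 115, 134, 141, 153, 163, 165, 175, 188, 191, 198, 210, 215, 225, 231, 248]

Fragments:
  [0,21): 21 bp
  [21,39): 18 bp
  [39,47): 8 bp
  [47,56): 9 bp
  [56,74): 18 bp
  [74,85): 11 bp
  [85,110): 25 bp
  [110,115): 5 bp
  [115,134): 19 bp
  [134,141): 7 bp
  [141,153): 12 bp
  [153,163): 10 bp
  [163,165): 2 bp
  [165,175): 10 bp
  [175,188): 13 bp
  [188,191): 3 bp
  [191,198): 7 bp
  [198,210): 12 bp
  [210,215): 5 bp
  [215,225): 10 bp
  [225,231): 6 bp
  [231,248): 17 bp
  [248,250): 2 bp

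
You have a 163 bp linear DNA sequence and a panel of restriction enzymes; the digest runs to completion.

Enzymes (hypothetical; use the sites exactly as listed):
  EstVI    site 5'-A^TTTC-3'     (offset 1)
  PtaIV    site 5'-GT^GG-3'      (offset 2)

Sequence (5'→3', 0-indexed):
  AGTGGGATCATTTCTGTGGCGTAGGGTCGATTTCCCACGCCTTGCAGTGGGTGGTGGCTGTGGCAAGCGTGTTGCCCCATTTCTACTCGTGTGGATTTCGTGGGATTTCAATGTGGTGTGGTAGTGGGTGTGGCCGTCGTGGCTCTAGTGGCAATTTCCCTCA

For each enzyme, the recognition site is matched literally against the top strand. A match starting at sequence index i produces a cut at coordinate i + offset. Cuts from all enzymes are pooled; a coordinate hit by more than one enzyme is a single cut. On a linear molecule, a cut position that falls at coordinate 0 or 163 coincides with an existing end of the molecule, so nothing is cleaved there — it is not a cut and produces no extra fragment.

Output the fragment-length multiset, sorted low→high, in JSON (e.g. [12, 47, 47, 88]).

[3,3,3,4,4,5,5,6,6,6,6,7,7,9,9,9,9,13,13,18,18]

Per-enzyme occurrences:
  EstVI (ATTTC, off=1): starts [9, 29, 78, 94, 104, 153] → cuts [10, 30, 79, 95, 105, 154]
  PtaIV (GTGG, off=2): starts [1, 15, 46, 50, 53, 59, 90, 99, 112, 117, 123, 129, 138, 147] → cuts [3, 17, 48, 52, 55, 61, 92, 101, 114, 119, 125, 131, 140, 149]

All cut coordinates (distinct, sorted): [3, 10, 17, 30, 48, 52, 55, 61, 79, 92, 95, 101, 105, 114, 119, 125, 131, 140, 149, 154]

Fragment lengths:
  [0,3): 3 bp
  [3,10): 7 bp
  [10,17): 7 bp
  [17,30): 13 bp
  [30,48): 18 bp
  [48,52): 4 bp
  [52,55): 3 bp
  [55,61): 6 bp
  [61,79): 18 bp
  [79,92): 13 bp
  [92,95): 3 bp
  [95,101): 6 bp
  [101,105): 4 bp
  [105,114): 9 bp
  [114,119): 5 bp
  [119,125): 6 bp
  [125,131): 6 bp
  [131,140): 9 bp
  [140,149): 9 bp
  [149,154): 5 bp
  [154,163): 9 bp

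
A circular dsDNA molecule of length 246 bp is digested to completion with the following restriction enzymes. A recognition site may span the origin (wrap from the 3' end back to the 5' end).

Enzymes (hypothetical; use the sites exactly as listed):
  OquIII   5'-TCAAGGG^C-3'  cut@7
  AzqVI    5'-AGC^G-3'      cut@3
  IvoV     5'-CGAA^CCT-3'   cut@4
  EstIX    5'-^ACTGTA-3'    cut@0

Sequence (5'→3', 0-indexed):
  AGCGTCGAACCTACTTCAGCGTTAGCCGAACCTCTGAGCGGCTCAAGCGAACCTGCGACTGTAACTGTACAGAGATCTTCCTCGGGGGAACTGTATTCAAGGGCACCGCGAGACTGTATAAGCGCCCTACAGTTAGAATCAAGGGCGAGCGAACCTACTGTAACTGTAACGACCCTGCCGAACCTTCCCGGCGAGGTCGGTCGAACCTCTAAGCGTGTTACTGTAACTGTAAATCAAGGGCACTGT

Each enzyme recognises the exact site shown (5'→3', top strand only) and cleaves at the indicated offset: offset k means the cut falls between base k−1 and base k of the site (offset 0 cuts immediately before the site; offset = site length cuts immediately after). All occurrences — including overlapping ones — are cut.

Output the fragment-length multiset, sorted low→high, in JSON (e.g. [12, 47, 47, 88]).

[1,3,3,3,5,5,6,6,6,6,6,8,9,9,9,9,10,11,11,14,15,20,22,23,26]

Per-enzyme occurrences:
  OquIII TCAAGGGC/7: at [96, 138, 233] ⇒ [103, 145, 240]
  AzqVI AGCG/3: at [0, 17, 36, 45, 120, 147, 211] ⇒ [3, 20, 39, 48, 123, 150, 214]
  IvoV CGAACCT/4: at [5, 26, 47, 149, 178, 201] ⇒ [9, 30, 51, 153, 182, 205]
  EstIX ACTGTA/0: at [57, 63, 89, 112, 156, 162, 219, 225, 241] ⇒ [57, 63, 89, 112, 156, 162, 219, 225, 241]

Pooled cuts: [3, 9, 20, 30, 39, 48, 51, 57, 63, 89, 103, 112, 123, 145, 150, 153, 156, 162, 182, 205, 214, 219, 225, 240, 241]

Fragments:
  3→9: 6 bp
  9→20: 11 bp
  20→30: 10 bp
  30→39: 9 bp
  39→48: 9 bp
  48→51: 3 bp
  51→57: 6 bp
  57→63: 6 bp
  63→89: 26 bp
  89→103: 14 bp
  103→112: 9 bp
  112→123: 11 bp
  123→145: 22 bp
  145→150: 5 bp
  150→153: 3 bp
  153→156: 3 bp
  156→162: 6 bp
  162→182: 20 bp
  182→205: 23 bp
  205→214: 9 bp
  214→219: 5 bp
  219→225: 6 bp
  225→240: 15 bp
  240→241: 1 bp
  241→3 (wrap): 246-241+3 = 8 bp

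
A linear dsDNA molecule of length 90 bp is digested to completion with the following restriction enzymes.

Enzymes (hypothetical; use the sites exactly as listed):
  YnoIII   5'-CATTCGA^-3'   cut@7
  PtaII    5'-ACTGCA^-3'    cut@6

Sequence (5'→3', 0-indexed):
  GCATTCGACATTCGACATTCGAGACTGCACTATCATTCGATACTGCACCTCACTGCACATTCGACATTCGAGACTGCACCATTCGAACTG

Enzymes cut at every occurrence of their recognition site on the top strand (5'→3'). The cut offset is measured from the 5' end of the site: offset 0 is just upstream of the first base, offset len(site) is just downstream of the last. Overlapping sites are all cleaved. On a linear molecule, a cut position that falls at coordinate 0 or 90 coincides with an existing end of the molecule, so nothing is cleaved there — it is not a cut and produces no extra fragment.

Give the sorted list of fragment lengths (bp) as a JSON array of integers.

[4,7,7,7,7,7,7,7,8,8,10,11]

Scan for sites:
  YnoIII CATTCGA/7: at [1, 8, 15, 33, 57, 64, 79] ⇒ [8, 15, 22, 40, 64, 71, 86]
  PtaII ACTGCA/6: at [23, 41, 51, 72] ⇒ [29, 47, 57, 78]

Pooled cuts: [8, 15, 22, 29, 40, 47, 57, 64, 71, 78, 86]

Fragments:
  [0,8): 8 bp
  [8,15): 7 bp
  [15,22): 7 bp
  [22,29): 7 bp
  [29,40): 11 bp
  [40,47): 7 bp
  [47,57): 10 bp
  [57,64): 7 bp
  [64,71): 7 bp
  [71,78): 7 bp
  [78,86): 8 bp
  [86,90): 4 bp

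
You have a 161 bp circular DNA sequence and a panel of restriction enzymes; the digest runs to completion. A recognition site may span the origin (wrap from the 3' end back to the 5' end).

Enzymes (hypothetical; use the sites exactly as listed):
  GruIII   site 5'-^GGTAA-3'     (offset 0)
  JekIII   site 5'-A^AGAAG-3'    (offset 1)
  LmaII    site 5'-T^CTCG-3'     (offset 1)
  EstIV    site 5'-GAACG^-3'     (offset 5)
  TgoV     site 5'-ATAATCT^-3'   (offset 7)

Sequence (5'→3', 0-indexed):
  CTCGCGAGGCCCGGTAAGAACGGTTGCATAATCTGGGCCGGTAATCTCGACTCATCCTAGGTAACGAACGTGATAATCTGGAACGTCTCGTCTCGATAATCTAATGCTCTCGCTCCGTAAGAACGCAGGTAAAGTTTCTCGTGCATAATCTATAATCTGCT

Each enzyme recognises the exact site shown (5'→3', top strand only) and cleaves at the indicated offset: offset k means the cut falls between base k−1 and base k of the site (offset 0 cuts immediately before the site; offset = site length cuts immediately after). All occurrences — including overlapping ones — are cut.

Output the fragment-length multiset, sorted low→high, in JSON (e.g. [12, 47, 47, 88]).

Site scan:
  GruIII (GGTAA, off=0): starts [12, 39, 59, 127] → cuts [12, 39, 59, 127]
  JekIII (AAGAAG, off=1): no sites
  LmaII (TCTCG, off=1): starts [44, 85, 90, 107, 136, 160] → cuts [0, 45, 86, 91, 108, 137]
  EstIV (GAACG, off=5): starts [17, 65, 80, 120] → cuts [22, 70, 85, 125]
  TgoV (ATAATCT, off=7): starts [27, 72, 95, 144, 151] → cuts [34, 79, 102, 151, 158]

All cut coordinates (distinct, sorted): [0, 12, 22, 34, 39, 45, 59, 70, 79, 85, 86, 91, 102, 108, 125, 127, 137, 151, 158]

Fragments:
  0→12: 12 bp
  12→22: 10 bp
  22→34: 12 bp
  34→39: 5 bp
  39→45: 6 bp
  45→59: 14 bp
  59→70: 11 bp
  70→79: 9 bp
  79→85: 6 bp
  85→86: 1 bp
  86→91: 5 bp
  91→102: 11 bp
  102→108: 6 bp
  108→125: 17 bp
  125→127: 2 bp
  127→137: 10 bp
  137→151: 14 bp
  151→158: 7 bp
  158→0 (wrap): 161-158+0 = 3 bp

[1,2,3,5,5,6,6,6,7,9,10,10,11,11,12,12,14,14,17]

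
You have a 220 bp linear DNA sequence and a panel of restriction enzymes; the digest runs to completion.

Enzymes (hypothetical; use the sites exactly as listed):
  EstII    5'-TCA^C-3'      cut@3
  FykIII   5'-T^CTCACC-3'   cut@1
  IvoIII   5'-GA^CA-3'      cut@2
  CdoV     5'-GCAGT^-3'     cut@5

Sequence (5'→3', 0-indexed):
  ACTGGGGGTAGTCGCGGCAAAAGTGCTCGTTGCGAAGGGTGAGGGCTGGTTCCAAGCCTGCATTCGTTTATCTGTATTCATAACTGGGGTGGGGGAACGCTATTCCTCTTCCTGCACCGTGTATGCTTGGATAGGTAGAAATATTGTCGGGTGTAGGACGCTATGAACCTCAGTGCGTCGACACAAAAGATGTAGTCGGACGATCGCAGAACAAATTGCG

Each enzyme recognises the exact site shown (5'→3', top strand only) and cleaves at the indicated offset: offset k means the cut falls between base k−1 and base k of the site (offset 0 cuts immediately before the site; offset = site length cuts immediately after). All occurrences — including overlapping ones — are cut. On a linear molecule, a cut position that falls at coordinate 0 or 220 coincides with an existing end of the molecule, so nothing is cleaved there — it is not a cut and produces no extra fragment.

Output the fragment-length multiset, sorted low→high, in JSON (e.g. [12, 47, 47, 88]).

Site scan:
  EstII (TCAC, off=3): no sites
  FykIII (TCTCACC, off=1): no sites
  IvoIII (GACA, off=2): starts [179] → cuts [181]
  CdoV (GCAGT, off=5): no sites

All cut coordinates (distinct, sorted): [181]

Fragment lengths:
  [0,181): 181 bp
  [181,220): 39 bp

[39,181]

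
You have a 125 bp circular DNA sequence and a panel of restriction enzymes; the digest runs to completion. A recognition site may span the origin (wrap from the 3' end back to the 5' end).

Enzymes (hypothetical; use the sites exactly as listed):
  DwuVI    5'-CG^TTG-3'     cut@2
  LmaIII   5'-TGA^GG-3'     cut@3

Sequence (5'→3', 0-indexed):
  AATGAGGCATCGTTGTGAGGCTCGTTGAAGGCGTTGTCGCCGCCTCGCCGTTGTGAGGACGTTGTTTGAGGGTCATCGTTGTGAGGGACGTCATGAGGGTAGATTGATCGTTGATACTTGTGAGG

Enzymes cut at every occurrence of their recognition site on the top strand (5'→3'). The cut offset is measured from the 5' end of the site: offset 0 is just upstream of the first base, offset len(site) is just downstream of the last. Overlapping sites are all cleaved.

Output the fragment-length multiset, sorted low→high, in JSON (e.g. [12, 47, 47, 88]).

Site scan:
  DwuVI (CGTTG, off=2): starts [10, 22, 31, 48, 59, 76, 108] → cuts [12, 24, 33, 50, 61, 78, 110]
  LmaIII (TGAGG, off=3): starts [2, 15, 53, 66, 81, 93, 120] → cuts [5, 18, 56, 69, 84, 96, 123]

All cut coordinates (distinct, sorted): [5, 12, 18, 24, 33, 50, 56, 61, 69, 78, 84, 96, 110, 123]

Fragment lengths:
  5→12: 7 bp
  12→18: 6 bp
  18→24: 6 bp
  24→33: 9 bp
  33→50: 17 bp
  50→56: 6 bp
  56→61: 5 bp
  61→69: 8 bp
  69→78: 9 bp
  78→84: 6 bp
  84→96: 12 bp
  96→110: 14 bp
  110→123: 13 bp
  123→5 (wrap): 125-123+5 = 7 bp

[5,6,6,6,6,7,7,8,9,9,12,13,14,17]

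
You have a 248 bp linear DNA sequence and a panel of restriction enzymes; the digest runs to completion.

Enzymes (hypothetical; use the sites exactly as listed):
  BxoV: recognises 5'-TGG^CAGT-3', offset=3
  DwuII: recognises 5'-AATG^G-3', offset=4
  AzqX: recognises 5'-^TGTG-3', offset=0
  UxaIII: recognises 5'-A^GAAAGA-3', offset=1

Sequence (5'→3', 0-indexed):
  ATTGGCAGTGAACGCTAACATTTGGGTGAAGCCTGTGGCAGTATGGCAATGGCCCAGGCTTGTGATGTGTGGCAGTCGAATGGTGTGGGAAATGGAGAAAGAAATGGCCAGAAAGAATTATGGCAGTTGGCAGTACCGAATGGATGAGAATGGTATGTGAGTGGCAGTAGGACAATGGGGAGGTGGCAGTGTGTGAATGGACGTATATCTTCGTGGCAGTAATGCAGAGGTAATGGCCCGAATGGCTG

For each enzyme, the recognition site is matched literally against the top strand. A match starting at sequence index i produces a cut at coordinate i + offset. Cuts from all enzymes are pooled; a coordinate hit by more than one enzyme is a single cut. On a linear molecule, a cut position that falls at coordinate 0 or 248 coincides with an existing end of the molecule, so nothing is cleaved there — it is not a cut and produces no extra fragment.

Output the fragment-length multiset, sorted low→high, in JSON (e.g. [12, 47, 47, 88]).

Scan for sites:
  BxoV TGGCAGT/3: at [2, 35, 69, 120, 127, 161, 183, 213] ⇒ [5, 38, 72, 123, 130, 164, 186, 216]
  DwuII AATGG/4: at [47, 78, 90, 102, 138, 148, 173, 195, 231, 240] ⇒ [51, 82, 94, 106, 142, 152, 177, 199, 235, 244]
  AzqX TGTG/0: at [33, 60, 65, 67, 83, 155, 189, 191] ⇒ [33, 60, 65, 67, 83, 155, 189, 191]
  UxaIII AGAAAGA/1: at [95, 109] ⇒ [96, 110]

Pooled cuts: [5, 33, 38, 51, 60, 65, 67, 72, 82, 83, 94, 96, 106, 110, 123, 130, 142, 152, 155, 164, 177, 186, 189, 191, 199, 216, 235, 244]

Fragments:
  [0,5): 5 bp
  [5,33): 28 bp
  [33,38): 5 bp
  [38,51): 13 bp
  [51,60): 9 bp
  [60,65): 5 bp
  [65,67): 2 bp
  [67,72): 5 bp
  [72,82): 10 bp
  [82,83): 1 bp
  [83,94): 11 bp
  [94,96): 2 bp
  [96,106): 10 bp
  [106,110): 4 bp
  [110,123): 13 bp
  [123,130): 7 bp
  [130,142): 12 bp
  [142,152): 10 bp
  [152,155): 3 bp
  [155,164): 9 bp
  [164,177): 13 bp
  [177,186): 9 bp
  [186,189): 3 bp
  [189,191): 2 bp
  [191,199): 8 bp
  [199,216): 17 bp
  [216,235): 19 bp
  [235,244): 9 bp
  [244,248): 4 bp

[1,2,2,2,3,3,4,4,5,5,5,5,7,8,9,9,9,9,10,10,10,11,12,13,13,13,17,19,28]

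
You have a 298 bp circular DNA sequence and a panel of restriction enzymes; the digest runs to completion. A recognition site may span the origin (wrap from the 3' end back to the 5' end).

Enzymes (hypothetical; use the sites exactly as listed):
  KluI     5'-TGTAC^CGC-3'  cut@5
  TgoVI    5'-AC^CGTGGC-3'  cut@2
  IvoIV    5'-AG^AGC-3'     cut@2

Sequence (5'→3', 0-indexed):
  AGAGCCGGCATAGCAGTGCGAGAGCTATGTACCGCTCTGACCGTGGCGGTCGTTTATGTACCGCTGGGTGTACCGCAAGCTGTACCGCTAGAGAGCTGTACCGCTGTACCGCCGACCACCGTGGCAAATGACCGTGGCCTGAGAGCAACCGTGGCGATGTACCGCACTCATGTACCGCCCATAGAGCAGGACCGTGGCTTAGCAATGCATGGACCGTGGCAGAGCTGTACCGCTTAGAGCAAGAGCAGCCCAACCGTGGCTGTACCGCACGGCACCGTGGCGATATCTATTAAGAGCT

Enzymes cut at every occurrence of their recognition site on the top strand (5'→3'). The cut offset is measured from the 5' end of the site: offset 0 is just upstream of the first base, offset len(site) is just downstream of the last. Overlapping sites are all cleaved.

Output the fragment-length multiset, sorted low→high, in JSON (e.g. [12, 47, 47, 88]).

[6,6,6,7,8,8,8,8,8,8,9,9,10,10,10,11,11,11,12,12,13,13,13,19,20,20,22]

Scan for sites:
  KluI TGTACCGC/5: at [27, 56, 68, 80, 96, 104, 157, 170, 225, 260] ⇒ [32, 61, 73, 85, 101, 109, 162, 175, 230, 265]
  TgoVI ACCGTGGC/2: at [39, 117, 130, 147, 190, 212, 252, 273] ⇒ [41, 119, 132, 149, 192, 214, 254, 275]
  IvoIV AGAGC/2: at [0, 20, 91, 141, 182, 220, 235, 241, 292] ⇒ [2, 22, 93, 143, 184, 222, 237, 243, 294]

All cut coordinates (distinct, sorted): [2, 22, 32, 41, 61, 73, 85, 93, 101, 109, 119, 132, 143, 149, 162, 175, 184, 192, 214, 222, 230, 237, 243, 254, 265, 275, 294]

Fragment lengths:
  2→22: 20 bp
  22→32: 10 bp
  32→41: 9 bp
  41→61: 20 bp
  61→73: 12 bp
  73→85: 12 bp
  85→93: 8 bp
  93→101: 8 bp
  101→109: 8 bp
  109→119: 10 bp
  119→132: 13 bp
  132→143: 11 bp
  143→149: 6 bp
  149→162: 13 bp
  162→175: 13 bp
  175→184: 9 bp
  184→192: 8 bp
  192→214: 22 bp
  214→222: 8 bp
  222→230: 8 bp
  230→237: 7 bp
  237→243: 6 bp
  243→254: 11 bp
  254→265: 11 bp
  265→275: 10 bp
  275→294: 19 bp
  294→2 (wrap): 298-294+2 = 6 bp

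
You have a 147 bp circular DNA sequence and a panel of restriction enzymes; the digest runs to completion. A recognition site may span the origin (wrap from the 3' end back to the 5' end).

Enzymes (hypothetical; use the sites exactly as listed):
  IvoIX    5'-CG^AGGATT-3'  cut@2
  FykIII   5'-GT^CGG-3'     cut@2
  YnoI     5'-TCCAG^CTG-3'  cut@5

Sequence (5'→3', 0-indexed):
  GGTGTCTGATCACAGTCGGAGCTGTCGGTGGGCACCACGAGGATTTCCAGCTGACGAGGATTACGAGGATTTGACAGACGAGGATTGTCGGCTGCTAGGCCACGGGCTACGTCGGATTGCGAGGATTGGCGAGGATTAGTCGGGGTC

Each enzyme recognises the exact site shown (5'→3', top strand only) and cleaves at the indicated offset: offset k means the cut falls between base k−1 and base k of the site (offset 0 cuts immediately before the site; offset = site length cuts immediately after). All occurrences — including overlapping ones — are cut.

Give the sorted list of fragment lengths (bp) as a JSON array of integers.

[6,6,8,9,9,9,9,10,11,14,15,17,24]

Per-enzyme occurrences:
  IvoIX (CGAGGATT, off=2): starts [37, 54, 63, 78, 119, 129] → cuts [39, 56, 65, 80, 121, 131]
  FykIII (GTCGG, off=2): starts [14, 23, 86, 110, 138, 144] → cuts [16, 25, 88, 112, 140, 146]
  YnoI (TCCAGCTG, off=5): starts [45] → cuts [50]

Pooled cuts: [16, 25, 39, 50, 56, 65, 80, 88, 112, 121, 131, 140, 146]

Fragments:
  16→25: 9 bp
  25→39: 14 bp
  39→50: 11 bp
  50→56: 6 bp
  56→65: 9 bp
  65→80: 15 bp
  80→88: 8 bp
  88→112: 24 bp
  112→121: 9 bp
  121→131: 10 bp
  131→140: 9 bp
  140→146: 6 bp
  146→16 (wrap): 147-146+16 = 17 bp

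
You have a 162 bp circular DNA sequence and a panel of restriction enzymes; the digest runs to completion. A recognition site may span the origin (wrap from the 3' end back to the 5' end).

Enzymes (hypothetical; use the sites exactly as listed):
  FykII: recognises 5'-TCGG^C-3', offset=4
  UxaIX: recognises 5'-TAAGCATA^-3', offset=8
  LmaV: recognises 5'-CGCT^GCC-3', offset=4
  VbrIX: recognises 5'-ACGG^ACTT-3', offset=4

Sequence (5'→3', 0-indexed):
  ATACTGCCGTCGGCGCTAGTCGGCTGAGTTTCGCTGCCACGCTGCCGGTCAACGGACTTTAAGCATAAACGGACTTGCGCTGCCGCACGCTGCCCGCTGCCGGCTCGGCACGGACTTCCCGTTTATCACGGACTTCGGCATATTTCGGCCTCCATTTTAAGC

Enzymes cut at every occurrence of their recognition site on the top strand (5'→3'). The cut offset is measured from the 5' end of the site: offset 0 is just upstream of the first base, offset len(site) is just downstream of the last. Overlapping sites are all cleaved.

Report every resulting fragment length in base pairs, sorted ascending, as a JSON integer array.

[5,5,7,7,8,9,10,10,10,10,10,12,12,12,17,18]

Site scan:
  FykII (TCGGC, off=4): starts [9, 19, 104, 134, 144] → cuts [13, 23, 108, 138, 148]
  UxaIX (TAAGCATA, off=8): starts [59, 157] → cuts [3, 67]
  LmaV (CGCTGCC, off=4): starts [31, 39, 77, 87, 94] → cuts [35, 43, 81, 91, 98]
  VbrIX (ACGGACTT, off=4): starts [51, 68, 109, 127] → cuts [55, 72, 113, 131]

Pooled cuts: [3, 13, 23, 35, 43, 55, 67, 72, 81, 91, 98, 108, 113, 131, 138, 148]

Fragment lengths:
  3→13: 10 bp
  13→23: 10 bp
  23→35: 12 bp
  35→43: 8 bp
  43→55: 12 bp
  55→67: 12 bp
  67→72: 5 bp
  72→81: 9 bp
  81→91: 10 bp
  91→98: 7 bp
  98→108: 10 bp
  108→113: 5 bp
  113→131: 18 bp
  131→138: 7 bp
  138→148: 10 bp
  148→3 (wrap): 162-148+3 = 17 bp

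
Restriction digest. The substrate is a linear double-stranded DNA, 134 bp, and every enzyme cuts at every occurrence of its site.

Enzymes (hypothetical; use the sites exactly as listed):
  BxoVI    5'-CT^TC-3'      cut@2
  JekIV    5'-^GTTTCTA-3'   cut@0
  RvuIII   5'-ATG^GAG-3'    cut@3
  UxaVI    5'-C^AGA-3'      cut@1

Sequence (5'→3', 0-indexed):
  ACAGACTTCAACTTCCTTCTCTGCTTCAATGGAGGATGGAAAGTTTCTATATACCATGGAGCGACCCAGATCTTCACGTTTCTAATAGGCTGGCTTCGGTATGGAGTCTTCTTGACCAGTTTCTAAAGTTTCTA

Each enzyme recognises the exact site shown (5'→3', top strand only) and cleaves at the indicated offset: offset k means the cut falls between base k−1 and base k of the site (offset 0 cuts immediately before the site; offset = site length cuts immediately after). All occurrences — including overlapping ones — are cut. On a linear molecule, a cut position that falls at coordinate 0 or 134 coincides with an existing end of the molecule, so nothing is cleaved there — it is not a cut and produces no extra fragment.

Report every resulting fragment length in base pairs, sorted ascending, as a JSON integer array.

[2,4,4,5,6,6,6,6,7,8,8,9,9,9,11,16,18]

Per-enzyme occurrences:
  BxoVI (CTTC, off=2): starts [5, 11, 15, 23, 71, 93, 107] → cuts [7, 13, 17, 25, 73, 95, 109]
  JekIV (GTTTCTA, off=0): starts [42, 77, 118, 127] → cuts [42, 77, 118, 127]
  RvuIII (ATGGAG, off=3): starts [28, 55, 100] → cuts [31, 58, 103]
  UxaVI (CAGA, off=1): starts [1, 66] → cuts [2, 67]

All cut coordinates (distinct, sorted): [2, 7, 13, 17, 25, 31, 42, 58, 67, 73, 77, 95, 103, 109, 118, 127]

Fragments:
  [0,2): 2 bp
  [2,7): 5 bp
  [7,13): 6 bp
  [13,17): 4 bp
  [17,25): 8 bp
  [25,31): 6 bp
  [31,42): 11 bp
  [42,58): 16 bp
  [58,67): 9 bp
  [67,73): 6 bp
  [73,77): 4 bp
  [77,95): 18 bp
  [95,103): 8 bp
  [103,109): 6 bp
  [109,118): 9 bp
  [118,127): 9 bp
  [127,134): 7 bp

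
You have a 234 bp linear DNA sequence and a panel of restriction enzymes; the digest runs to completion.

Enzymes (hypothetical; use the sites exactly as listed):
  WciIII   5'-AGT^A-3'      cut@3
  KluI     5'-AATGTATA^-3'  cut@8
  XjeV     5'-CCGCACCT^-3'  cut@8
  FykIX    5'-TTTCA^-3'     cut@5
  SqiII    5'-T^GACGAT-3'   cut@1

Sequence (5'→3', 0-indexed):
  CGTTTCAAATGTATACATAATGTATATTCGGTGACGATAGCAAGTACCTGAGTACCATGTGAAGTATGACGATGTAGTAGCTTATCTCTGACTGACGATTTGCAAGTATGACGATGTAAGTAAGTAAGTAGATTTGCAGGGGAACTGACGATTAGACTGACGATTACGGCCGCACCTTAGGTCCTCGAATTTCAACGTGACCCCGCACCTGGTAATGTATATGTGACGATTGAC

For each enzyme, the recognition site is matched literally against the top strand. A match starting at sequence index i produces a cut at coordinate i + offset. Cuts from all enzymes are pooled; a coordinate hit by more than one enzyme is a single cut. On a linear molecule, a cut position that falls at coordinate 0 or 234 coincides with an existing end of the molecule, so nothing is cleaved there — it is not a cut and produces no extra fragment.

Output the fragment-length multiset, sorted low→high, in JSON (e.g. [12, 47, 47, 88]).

Scan for sites:
  WciIII (AGTA, off=3): starts [42, 50, 62, 75, 104, 118, 122, 126] → cuts [45, 53, 65, 78, 107, 121, 125, 129]
  KluI (AATGTATA, off=8): starts [7, 18, 213] → cuts [15, 26, 221]
  XjeV (CCGCACCT, off=8): starts [169, 202] → cuts [177, 210]
  FykIX (TTTCA, off=5): starts [2, 189] → cuts [7, 194]
  SqiII (TGACGAT, off=1): starts [31, 66, 92, 108, 145, 157, 223] → cuts [32, 67, 93, 109, 146, 158, 224]

Pooled cuts: [7, 15, 26, 32, 45, 53, 65, 67, 78, 93, 107, 109, 121, 125, 129, 146, 158, 177, 194, 210, 221, 224]

Fragments:
  [0,7): 7 bp
  [7,15): 8 bp
  [15,26): 11 bp
  [26,32): 6 bp
  [32,45): 13 bp
  [45,53): 8 bp
  [53,65): 12 bp
  [65,67): 2 bp
  [67,78): 11 bp
  [78,93): 15 bp
  [93,107): 14 bp
  [107,109): 2 bp
  [109,121): 12 bp
  [121,125): 4 bp
  [125,129): 4 bp
  [129,146): 17 bp
  [146,158): 12 bp
  [158,177): 19 bp
  [177,194): 17 bp
  [194,210): 16 bp
  [210,221): 11 bp
  [221,224): 3 bp
  [224,234): 10 bp

[2,2,3,4,4,6,7,8,8,10,11,11,11,12,12,12,13,14,15,16,17,17,19]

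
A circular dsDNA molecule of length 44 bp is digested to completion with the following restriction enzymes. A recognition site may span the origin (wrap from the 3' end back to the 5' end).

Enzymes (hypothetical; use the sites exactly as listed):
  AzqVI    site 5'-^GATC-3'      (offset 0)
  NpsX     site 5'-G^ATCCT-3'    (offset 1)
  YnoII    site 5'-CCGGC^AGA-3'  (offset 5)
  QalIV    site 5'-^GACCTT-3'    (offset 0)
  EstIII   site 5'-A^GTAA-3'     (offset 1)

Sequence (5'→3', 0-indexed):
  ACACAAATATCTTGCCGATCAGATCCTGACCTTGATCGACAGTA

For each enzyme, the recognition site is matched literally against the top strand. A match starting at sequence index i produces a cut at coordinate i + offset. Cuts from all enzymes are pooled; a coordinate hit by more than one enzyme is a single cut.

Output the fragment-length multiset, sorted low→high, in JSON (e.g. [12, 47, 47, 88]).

Scan for sites:
  AzqVI GATC/0: at [16, 21, 33] ⇒ [16, 21, 33]
  NpsX GATCCT/1: at [21] ⇒ [22]
  YnoII (CCGGCAGA, off=5): no sites
  QalIV GACCTT/0: at [27] ⇒ [27]
  EstIII AGTAA/1: at [40] ⇒ [41]

All cut coordinates (distinct, sorted): [16, 21, 22, 27, 33, 41]

Fragments:
  16→21: 5 bp
  21→22: 1 bp
  22→27: 5 bp
  27→33: 6 bp
  33→41: 8 bp
  41→16 (wrap): 44-41+16 = 19 bp

[1,5,5,6,8,19]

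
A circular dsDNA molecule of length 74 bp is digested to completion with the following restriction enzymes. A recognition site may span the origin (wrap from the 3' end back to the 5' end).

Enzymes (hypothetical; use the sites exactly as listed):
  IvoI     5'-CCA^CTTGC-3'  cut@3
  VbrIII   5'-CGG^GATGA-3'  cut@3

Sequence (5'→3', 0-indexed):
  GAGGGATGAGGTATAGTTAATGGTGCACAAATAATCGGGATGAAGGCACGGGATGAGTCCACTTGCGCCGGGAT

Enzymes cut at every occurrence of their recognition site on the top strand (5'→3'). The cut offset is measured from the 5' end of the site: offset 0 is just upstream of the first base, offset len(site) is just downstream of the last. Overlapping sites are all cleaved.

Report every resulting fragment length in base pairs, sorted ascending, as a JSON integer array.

Per-enzyme occurrences:
  IvoI CCACTTGC/3: at [58] ⇒ [61]
  VbrIII CGGGATGA/3: at [35, 48, 68] ⇒ [38, 51, 71]

Pooled cuts: [38, 51, 61, 71]

Fragment lengths:
  38→51: 13 bp
  51→61: 10 bp
  61→71: 10 bp
  71→38 (wrap): 74-71+38 = 41 bp

[10,10,13,41]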